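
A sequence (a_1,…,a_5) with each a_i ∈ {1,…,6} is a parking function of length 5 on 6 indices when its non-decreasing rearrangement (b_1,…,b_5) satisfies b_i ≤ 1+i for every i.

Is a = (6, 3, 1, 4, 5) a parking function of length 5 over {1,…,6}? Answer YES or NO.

Sorted: b = (1, 3, 4, 5, 6).
  b_1=1 ≤ 2
  b_2=3 ≤ 3
  b_3=4 ≤ 4
  b_4=5 ≤ 5
  b_5=6 ≤ 6
All bounds hold ⇒ YES

YES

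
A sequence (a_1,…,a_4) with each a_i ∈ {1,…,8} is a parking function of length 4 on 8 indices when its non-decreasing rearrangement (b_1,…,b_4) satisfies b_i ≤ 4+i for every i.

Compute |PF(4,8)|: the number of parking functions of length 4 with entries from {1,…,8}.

|PF(4,8)| = (9−4)·9^(4−1) = 5·729 = 3645 [KW]
E.g. (4,2,5,3) → sorted (2,3,4,5): b_i ≤ 4+i ∀i, a PF.

3645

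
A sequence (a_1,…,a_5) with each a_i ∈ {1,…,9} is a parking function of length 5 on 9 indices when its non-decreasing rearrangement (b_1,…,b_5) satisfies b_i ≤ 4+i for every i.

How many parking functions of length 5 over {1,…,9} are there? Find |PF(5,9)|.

50000

|PF| = (10−5)·10^(5−1) = 5×10000 = 50000 (Pollak)
One tuple (8,5,5,2,1) → sorted (1,2,5,5,8): b_i ≤ 4+i ∀i, a PF.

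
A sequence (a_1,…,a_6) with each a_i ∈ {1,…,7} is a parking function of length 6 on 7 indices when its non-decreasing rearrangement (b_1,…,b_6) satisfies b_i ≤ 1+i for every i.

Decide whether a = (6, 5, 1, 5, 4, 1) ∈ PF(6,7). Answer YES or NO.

Rearranged: b = (1, 1, 4, 5, 5, 6).
  b_1=1 ≤ 2
  b_2=1 ≤ 3
  b_3=4 ≤ 4
  b_4=5 ≤ 5
  b_5=5 ≤ 6
  b_6=6 ≤ 7
All bounds hold ⇒ YES

YES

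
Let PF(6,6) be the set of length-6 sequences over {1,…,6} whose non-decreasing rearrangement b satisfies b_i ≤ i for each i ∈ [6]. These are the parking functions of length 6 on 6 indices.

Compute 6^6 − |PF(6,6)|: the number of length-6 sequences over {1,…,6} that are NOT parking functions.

|PF| = (7−6)·7^(6−1) = 1·16807 = 16807 [KW]
Check (5,5,5,3,6,3) → sorted (3,3,5,5,5,6): b_1=3>1, not a PF.
6^6 − 16807 = 46656 − 16807 = 29849

29849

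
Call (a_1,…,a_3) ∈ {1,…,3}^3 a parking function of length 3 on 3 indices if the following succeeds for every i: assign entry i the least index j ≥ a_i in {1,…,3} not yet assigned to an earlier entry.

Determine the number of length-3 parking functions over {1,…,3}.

#PF = (4−3)·4^(3−1) = 1×16 = 16
E.g. (3,2,1) → sorted (1,2,3): b_i ≤ i ∀i, a PF.

16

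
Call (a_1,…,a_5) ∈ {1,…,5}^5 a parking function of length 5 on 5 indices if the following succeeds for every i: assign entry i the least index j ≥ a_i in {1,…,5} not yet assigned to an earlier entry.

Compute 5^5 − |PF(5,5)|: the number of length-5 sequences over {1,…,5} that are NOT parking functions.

|PF| = 1·6^4 = 1×1296 = 1296 [KW]
Example (3,2,4,2,4) → sorted (2,2,3,4,4): b_1=2>1, not a PF.
5^5 − 1296 = 3125 − 1296 = 1829

1829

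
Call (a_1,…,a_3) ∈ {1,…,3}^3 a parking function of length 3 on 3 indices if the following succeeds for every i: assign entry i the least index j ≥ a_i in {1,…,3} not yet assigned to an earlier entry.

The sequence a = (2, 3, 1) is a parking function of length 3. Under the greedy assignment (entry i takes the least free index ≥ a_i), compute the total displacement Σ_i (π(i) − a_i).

Σπ = 6 ({1..3} each once); Σa = 2+3+1 = 6; disp = 6−6 = 0.

0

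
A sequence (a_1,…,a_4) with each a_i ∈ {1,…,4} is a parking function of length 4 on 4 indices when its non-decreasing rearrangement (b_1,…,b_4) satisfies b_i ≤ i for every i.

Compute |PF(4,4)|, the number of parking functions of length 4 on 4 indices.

#PF = 1·5^3 = 1×125 = 125 [KW]
Check (2,3,2,1) → sorted (1,2,2,3): b_i ≤ i ∀i, a PF.

125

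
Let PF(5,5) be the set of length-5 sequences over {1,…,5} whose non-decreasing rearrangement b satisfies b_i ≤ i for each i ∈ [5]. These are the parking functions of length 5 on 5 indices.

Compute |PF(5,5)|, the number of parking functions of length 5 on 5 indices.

|PF(5,5)| = 1·6^4 = 1 · 1296 = 1296 [KW]
Example (2,1,2,2,3) → sorted (1,2,2,2,3): b_i ≤ i ∀i, a PF.

1296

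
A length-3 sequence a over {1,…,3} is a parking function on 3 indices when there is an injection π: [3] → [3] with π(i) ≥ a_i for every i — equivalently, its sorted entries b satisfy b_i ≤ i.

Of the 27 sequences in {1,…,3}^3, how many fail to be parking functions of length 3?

11

#PF = (3+1−3)·(3+1)^{3−1} = 1×16 = 16 (Konheim–Weiss)
Example (3,2,3) → sorted (2,3,3): b_1=2>1, not a PF.
3^3 − 16 = 27 − 16 = 11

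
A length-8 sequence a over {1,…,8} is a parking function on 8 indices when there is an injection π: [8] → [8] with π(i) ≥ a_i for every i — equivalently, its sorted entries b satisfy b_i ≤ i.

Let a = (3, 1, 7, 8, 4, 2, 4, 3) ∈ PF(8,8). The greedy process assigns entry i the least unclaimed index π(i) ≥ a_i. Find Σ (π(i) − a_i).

Σπ = 36 ({1..8} each once); Σa = 3+1+7+8+4+2+4+3 = 32; disp = 36−32 = 4.

4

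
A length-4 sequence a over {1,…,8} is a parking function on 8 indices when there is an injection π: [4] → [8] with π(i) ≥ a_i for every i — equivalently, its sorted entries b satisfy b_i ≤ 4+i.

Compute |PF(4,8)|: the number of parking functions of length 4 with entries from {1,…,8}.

3645

Count = (8+1−4)·(8+1)^{4−1} = 5×729 = 3645 (Pollak)
One tuple (7,4,2,2) → sorted (2,2,4,7): b_i ≤ 4+i ∀i, a PF.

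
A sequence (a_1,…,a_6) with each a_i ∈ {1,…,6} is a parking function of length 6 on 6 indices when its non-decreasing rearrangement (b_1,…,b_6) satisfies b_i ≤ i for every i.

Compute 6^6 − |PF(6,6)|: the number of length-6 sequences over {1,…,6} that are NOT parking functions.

|PF| = (6+1−6)·(6+1)^{6−1} = 1·16807 = 16807 (Konheim–Weiss)
Example (6,2,6,1,5,3) → sorted (1,2,3,5,6,6): b_4=5>4, not a PF.
Total 46656; non-PF = 46656−16807 = 29849

29849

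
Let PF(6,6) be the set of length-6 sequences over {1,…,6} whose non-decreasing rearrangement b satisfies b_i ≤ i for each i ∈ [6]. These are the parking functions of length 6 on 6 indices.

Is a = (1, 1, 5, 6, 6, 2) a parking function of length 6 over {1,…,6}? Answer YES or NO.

NO

Sorted: b = (1, 1, 2, 5, 6, 6).
  b_1=1 ≤ 1
  b_2=1 ≤ 2
  b_3=2 ≤ 3
  b_4=5 > 4
  fails at i=4 ⇒ NO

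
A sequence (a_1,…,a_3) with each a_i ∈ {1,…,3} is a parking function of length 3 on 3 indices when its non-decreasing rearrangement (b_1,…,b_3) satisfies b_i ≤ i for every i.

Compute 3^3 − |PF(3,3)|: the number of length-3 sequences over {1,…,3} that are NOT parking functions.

#PF = (4−3)·4^(3−1) = 1 · 16 = 16 (Konheim–Weiss)
Check (2,2,2) → sorted (2,2,2): b_1=2>1, not a PF.
Total 27; non-PF = 27−16 = 11

11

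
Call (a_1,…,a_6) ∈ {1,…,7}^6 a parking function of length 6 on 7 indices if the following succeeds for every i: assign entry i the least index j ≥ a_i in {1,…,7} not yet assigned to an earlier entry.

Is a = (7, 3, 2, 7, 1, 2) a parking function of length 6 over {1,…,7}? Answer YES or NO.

Sorted: b = (1, 2, 2, 3, 7, 7).
  b_1=1 ≤ 2
  b_2=2 ≤ 3
  b_3=2 ≤ 4
  b_4=3 ≤ 5
  b_5=7 > 6
  fails at i=5 ⇒ NO

NO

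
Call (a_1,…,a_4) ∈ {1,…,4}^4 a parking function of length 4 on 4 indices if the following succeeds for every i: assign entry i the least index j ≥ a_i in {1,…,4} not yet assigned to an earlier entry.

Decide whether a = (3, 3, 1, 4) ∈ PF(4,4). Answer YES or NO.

NO

Sorted: b = (1, 3, 3, 4).
  b_1=1 ≤ 1
  b_2=3 > 2
  fails at i=2 ⇒ NO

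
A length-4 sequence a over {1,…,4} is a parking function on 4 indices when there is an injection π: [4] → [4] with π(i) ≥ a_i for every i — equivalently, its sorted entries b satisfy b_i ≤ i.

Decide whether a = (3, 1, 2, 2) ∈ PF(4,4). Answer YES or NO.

Sorted: b = (1, 2, 2, 3).
  b_1=1 ≤ 1
  b_2=2 ≤ 2
  b_3=2 ≤ 3
  b_4=3 ≤ 4
All bounds hold ⇒ YES

YES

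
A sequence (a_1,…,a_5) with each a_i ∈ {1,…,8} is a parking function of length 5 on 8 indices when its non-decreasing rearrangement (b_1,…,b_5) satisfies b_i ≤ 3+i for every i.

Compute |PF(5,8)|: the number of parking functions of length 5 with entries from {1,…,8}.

26244

|PF(5,8)| = 4·9^4 = 4·6561 = 26244
Example (5,4,5,5,1) → sorted (1,4,5,5,5): b_i ≤ 3+i ∀i, a PF.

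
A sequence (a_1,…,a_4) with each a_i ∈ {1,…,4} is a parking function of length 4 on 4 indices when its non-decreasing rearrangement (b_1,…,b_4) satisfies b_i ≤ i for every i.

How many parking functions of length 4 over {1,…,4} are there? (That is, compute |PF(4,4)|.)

125

#PF = (4−4+1)·(4+1)^(4−1) = 1·125 = 125 [KW]
E.g. (1,3,2,2) → sorted (1,2,2,3): b_i ≤ i ∀i, a PF.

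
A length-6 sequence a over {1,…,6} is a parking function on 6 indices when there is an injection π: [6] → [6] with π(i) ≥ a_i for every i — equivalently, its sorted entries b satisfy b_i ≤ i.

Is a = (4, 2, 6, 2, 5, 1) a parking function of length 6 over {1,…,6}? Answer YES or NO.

Order a: b = (1, 2, 2, 4, 5, 6).
  b_1=1 ≤ 1
  b_2=2 ≤ 2
  b_3=2 ≤ 3
  b_4=4 ≤ 4
  b_5=5 ≤ 5
  b_6=6 ≤ 6
All bounds hold ⇒ YES

YES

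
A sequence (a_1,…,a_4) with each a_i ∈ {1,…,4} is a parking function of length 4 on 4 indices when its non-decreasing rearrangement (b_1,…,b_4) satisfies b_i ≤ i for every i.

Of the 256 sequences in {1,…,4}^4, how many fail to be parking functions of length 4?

|PF(4,4)| = 1·5^3 = 1·125 = 125
E.g. (3,3,3,3) → sorted (3,3,3,3): b_1=3>1, not a PF.
4^4 − 125 = 256 − 125 = 131

131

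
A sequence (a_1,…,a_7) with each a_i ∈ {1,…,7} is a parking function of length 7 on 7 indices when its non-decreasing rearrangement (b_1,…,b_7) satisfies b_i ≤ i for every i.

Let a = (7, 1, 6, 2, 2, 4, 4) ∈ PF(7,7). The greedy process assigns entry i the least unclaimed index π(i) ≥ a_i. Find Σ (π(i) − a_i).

Σπ = 7·8/2 = 28 (π permutes [7]); Σa = 7+1+6+2+2+4+4 = 26; disp = 28−26 = 2.

2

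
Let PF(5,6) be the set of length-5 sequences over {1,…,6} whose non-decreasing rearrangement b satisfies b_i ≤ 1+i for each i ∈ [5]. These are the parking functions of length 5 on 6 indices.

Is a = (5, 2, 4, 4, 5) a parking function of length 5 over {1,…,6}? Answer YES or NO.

Rearranged: b = (2, 4, 4, 5, 5).
  b_1=2 ≤ 2
  b_2=4 > 3
  fails at i=2 ⇒ NO

NO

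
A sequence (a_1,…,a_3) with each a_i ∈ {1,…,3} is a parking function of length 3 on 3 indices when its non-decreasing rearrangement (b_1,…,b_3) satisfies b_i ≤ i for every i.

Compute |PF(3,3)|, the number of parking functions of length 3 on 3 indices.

Count = (4−3)·4^(3−1) = 1×16 = 16 (Konheim–Weiss)
One tuple (1,1,1) → sorted (1,1,1): b_i ≤ i ∀i, a PF.

16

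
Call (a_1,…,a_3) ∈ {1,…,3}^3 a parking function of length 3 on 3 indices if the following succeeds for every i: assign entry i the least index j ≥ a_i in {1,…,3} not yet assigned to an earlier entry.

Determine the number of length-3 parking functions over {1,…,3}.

16

|PF| = (4−3)·4^(3−1) = 1 · 16 = 16
One tuple (2,1,1) → sorted (1,1,2): b_i ≤ i ∀i, a PF.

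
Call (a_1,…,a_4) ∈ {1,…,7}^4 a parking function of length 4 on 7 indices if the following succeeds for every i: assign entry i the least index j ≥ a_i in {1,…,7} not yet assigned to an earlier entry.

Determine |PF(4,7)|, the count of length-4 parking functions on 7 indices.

2048

|PF| = 4·8^3 = 4 · 512 = 2048 (Konheim–Weiss)
E.g. (2,1,6,2) → sorted (1,2,2,6): b_i ≤ 3+i ∀i, a PF.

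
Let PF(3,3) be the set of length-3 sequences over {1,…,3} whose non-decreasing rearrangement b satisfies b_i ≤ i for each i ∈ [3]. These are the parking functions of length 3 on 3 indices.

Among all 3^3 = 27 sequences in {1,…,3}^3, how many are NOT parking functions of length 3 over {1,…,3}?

|PF| = (3−3+1)·(3+1)^(3−1) = 1·16 = 16 (Pollak)
Example (3,1,3) → sorted (1,3,3): b_2=3>2, not a PF.
Total 27; non-PF = 27−16 = 11

11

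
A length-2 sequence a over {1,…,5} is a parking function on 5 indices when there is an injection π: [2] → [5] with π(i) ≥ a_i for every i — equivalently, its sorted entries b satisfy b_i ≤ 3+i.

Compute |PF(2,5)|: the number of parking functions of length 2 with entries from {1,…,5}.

24

|PF| = 4·6^1 = 4×6 = 24 [KW]
Example (3,2) → sorted (2,3): b_i ≤ 3+i ∀i, a PF.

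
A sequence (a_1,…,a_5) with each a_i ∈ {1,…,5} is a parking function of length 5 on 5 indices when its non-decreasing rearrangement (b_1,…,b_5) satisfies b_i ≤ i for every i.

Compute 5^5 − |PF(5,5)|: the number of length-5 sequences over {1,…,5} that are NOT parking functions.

1829

|PF| = (5−5+1)·(5+1)^(5−1) = 1·1296 = 1296 (Pollak)
One tuple (5,4,4,2,2) → sorted (2,2,4,4,5): b_1=2>1, not a PF.
Total 3125; non-PF = 3125−1296 = 1829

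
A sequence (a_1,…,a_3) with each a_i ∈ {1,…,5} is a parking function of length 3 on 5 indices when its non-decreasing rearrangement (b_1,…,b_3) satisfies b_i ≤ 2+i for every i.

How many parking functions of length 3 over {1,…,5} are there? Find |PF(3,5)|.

108

#PF = (6−3)·6^(3−1) = 3 · 36 = 108
E.g. (1,4,1) → sorted (1,1,4): b_i ≤ 2+i ∀i, a PF.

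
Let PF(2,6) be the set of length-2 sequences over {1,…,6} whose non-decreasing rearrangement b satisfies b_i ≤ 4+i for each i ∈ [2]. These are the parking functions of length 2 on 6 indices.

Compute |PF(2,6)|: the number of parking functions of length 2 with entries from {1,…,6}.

35

Count = (6+1−2)·(6+1)^{2−1} = 5·7 = 35
E.g. (3,1) → sorted (1,3): b_i ≤ 4+i ∀i, a PF.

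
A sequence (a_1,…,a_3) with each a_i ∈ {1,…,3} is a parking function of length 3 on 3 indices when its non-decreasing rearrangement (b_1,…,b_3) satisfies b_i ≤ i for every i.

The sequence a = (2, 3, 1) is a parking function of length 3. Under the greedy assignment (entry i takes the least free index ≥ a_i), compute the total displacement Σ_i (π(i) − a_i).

Σπ = 3·4/2 = 6 (π permutes [3]); Σa = 2+3+1 = 6; disp = 6−6 = 0.

0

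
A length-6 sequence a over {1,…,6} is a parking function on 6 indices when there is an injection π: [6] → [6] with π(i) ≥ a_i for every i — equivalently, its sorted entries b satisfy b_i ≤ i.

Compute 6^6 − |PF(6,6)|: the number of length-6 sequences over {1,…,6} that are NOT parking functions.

29849

Count = (7−6)·7^(6−1) = 1 · 16807 = 16807
Check (2,6,6,3,4,6) → sorted (2,3,4,6,6,6): b_1=2>1, not a PF.
6^6 − 16807 = 46656 − 16807 = 29849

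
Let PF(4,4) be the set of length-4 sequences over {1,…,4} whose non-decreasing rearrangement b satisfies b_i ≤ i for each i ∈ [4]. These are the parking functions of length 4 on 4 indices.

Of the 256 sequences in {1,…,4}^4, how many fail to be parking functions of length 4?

|PF| = (4−4+1)·(4+1)^(4−1) = 1 · 125 = 125
Example (2,3,4,3) → sorted (2,3,3,4): b_1=2>1, not a PF.
Total 256; non-PF = 256−125 = 131

131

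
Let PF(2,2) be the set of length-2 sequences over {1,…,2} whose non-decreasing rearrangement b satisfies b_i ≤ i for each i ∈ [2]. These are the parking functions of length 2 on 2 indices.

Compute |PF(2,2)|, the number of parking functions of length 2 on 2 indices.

#PF = (3−2)·3^(2−1) = 1×3 = 3
Check (1,1) → sorted (1,1): b_i ≤ i ∀i, a PF.

3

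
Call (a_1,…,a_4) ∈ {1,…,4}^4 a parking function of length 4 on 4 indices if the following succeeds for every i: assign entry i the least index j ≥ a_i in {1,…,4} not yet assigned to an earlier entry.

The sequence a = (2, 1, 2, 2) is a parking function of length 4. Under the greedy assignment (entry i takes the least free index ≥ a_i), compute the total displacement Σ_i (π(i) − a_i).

3

Σπ = 4·5/2 = 10 (π permutes [4]); Σa = 2+1+2+2 = 7; disp = 10−7 = 3.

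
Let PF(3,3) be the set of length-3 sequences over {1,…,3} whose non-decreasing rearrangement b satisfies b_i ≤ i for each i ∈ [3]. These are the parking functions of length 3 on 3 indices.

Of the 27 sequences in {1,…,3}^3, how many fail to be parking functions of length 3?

11

#PF = (3+1−3)·(3+1)^{3−1} = 1·16 = 16 (Konheim–Weiss)
E.g. (2,2,2) → sorted (2,2,2): b_1=2>1, not a PF.
So 27 − 16 = 11 fail.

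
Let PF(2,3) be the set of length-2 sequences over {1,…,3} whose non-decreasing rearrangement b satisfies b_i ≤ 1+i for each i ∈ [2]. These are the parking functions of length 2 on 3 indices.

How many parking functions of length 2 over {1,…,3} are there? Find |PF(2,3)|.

#PF = 2·4^1 = 2×4 = 8 [KW]
E.g. (3,1) → sorted (1,3): b_i ≤ 1+i ∀i, a PF.

8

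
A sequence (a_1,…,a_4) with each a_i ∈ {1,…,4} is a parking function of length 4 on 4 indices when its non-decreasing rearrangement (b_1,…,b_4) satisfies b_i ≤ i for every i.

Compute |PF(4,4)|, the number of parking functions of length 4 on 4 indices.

|PF| = (4−4+1)·(4+1)^(4−1) = 1·125 = 125 [KW]
Example (1,1,1,2) → sorted (1,1,1,2): b_i ≤ i ∀i, a PF.

125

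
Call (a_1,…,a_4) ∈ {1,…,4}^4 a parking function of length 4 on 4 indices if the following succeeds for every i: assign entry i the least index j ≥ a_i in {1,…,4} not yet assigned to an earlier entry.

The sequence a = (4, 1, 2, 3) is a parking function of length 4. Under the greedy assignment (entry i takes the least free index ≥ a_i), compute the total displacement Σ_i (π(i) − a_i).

Σπ = 10 ({1..4} each once); Σa = 4+1+2+3 = 10; disp = 10−10 = 0.

0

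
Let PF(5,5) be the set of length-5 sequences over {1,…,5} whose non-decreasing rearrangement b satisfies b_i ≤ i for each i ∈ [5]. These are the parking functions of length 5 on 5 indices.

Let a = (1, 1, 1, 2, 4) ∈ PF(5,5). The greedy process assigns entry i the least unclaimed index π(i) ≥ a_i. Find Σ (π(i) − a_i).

Σπ(i) = 1+…+5 = 15; Σa = 1+1+1+2+4 = 9; disp = 15−9 = 6.

6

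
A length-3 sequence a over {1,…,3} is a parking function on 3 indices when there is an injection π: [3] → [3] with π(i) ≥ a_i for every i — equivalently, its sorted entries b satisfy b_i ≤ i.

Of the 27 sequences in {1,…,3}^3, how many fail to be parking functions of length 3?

|PF| = 1·4^2 = 1×16 = 16 (Konheim–Weiss)
One tuple (2,3,2) → sorted (2,2,3): b_1=2>1, not a PF.
Total 27; non-PF = 27−16 = 11

11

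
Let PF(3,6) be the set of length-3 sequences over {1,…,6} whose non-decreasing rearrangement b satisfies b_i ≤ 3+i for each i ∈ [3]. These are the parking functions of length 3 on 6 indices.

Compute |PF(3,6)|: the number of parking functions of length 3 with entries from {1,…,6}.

|PF| = 4·7^2 = 4×49 = 196 [KW]
Check (4,4,2) → sorted (2,4,4): b_i ≤ 3+i ∀i, a PF.

196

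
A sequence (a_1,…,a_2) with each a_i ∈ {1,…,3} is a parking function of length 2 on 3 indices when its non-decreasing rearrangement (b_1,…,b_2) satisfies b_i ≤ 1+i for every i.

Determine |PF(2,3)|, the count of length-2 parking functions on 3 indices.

Count = 2·4^1 = 2×4 = 8
One tuple (1,3) → sorted (1,3): b_i ≤ 1+i ∀i, a PF.

8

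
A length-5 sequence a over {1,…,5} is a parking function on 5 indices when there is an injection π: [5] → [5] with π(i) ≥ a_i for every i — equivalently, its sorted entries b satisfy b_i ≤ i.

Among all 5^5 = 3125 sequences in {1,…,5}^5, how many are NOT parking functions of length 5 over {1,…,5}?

|PF| = (6−5)·6^(5−1) = 1 · 1296 = 1296
E.g. (1,3,5,5,5) → sorted (1,3,5,5,5): b_2=3>2, not a PF.
So 3125 − 1296 = 1829 fail.

1829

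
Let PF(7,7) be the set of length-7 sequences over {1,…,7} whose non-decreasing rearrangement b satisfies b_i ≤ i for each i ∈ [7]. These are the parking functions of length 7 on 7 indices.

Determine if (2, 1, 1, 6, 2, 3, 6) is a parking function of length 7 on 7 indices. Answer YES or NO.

YES

Order a: b = (1, 1, 2, 2, 3, 6, 6).
  b_1=1 ≤ 1
  b_2=1 ≤ 2
  b_3=2 ≤ 3
  b_4=2 ≤ 4
  b_5=3 ≤ 5
  b_6=6 ≤ 6
  b_7=6 ≤ 7
All bounds hold ⇒ YES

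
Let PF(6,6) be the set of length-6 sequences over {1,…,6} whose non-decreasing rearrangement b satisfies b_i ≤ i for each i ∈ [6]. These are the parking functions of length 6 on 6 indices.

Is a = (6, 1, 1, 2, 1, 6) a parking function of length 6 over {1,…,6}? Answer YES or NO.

NO

Sorted: b = (1, 1, 1, 2, 6, 6).
  b_1=1 ≤ 1
  b_2=1 ≤ 2
  b_3=1 ≤ 3
  b_4=2 ≤ 4
  b_5=6 > 5
  fails at i=5 ⇒ NO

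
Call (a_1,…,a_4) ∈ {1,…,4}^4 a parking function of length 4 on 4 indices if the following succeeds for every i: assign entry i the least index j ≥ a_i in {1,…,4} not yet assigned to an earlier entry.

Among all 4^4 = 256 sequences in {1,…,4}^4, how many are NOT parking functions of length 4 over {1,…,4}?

131

#PF = (4−4+1)·(4+1)^(4−1) = 1×125 = 125 (Pollak)
One tuple (4,3,2,4) → sorted (2,3,4,4): b_1=2>1, not a PF.
Total 256; non-PF = 256−125 = 131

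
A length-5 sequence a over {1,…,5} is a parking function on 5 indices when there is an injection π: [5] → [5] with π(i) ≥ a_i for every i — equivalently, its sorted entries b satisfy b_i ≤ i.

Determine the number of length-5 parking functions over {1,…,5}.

#PF = (5+1−5)·(5+1)^{5−1} = 1·1296 = 1296
One tuple (3,1,3,2,3) → sorted (1,2,3,3,3): b_i ≤ i ∀i, a PF.

1296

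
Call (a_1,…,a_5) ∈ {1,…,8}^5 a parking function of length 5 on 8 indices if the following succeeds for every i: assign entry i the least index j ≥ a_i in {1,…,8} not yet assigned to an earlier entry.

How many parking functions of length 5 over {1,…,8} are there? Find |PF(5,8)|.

#PF = (8+1−5)·(8+1)^{5−1} = 4×6561 = 26244 [KW]
E.g. (7,2,4,7,3) → sorted (2,3,4,7,7): b_i ≤ 3+i ∀i, a PF.

26244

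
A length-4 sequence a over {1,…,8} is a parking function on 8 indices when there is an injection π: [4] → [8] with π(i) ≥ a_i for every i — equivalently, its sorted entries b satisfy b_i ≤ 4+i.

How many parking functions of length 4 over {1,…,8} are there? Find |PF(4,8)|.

Count = (8−4+1)·(8+1)^(4−1) = 5 · 729 = 3645 [KW]
E.g. (1,4,6,4) → sorted (1,4,4,6): b_i ≤ 4+i ∀i, a PF.

3645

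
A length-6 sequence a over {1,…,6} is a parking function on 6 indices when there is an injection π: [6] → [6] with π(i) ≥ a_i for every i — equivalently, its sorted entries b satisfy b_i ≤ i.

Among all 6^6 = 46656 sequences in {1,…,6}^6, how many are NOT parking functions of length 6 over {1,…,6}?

|PF(6,6)| = (7−6)·7^(6−1) = 1·16807 = 16807 (Konheim–Weiss)
One tuple (5,6,2,6,3,6) → sorted (2,3,5,6,6,6): b_1=2>1, not a PF.
Total 46656; non-PF = 46656−16807 = 29849

29849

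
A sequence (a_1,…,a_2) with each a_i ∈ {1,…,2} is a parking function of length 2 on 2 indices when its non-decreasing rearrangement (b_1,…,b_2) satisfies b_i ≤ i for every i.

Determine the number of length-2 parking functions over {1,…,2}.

Count = (2−2+1)·(2+1)^(2−1) = 1·3 = 3
One tuple (1,1) → sorted (1,1): b_i ≤ i ∀i, a PF.

3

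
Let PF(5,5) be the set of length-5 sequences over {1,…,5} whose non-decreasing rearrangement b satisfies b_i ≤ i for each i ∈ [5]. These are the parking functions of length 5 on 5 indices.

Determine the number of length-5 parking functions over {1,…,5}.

1296

|PF| = 1·6^4 = 1 · 1296 = 1296
Example (4,1,1,1,2) → sorted (1,1,1,2,4): b_i ≤ i ∀i, a PF.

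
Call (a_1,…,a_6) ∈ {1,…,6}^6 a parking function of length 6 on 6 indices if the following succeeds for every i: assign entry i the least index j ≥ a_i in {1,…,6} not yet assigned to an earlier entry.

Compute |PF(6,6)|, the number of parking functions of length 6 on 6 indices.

|PF(6,6)| = 1·7^5 = 1·16807 = 16807 [KW]
Example (3,5,5,2,1,3) → sorted (1,2,3,3,5,5): b_i ≤ i ∀i, a PF.

16807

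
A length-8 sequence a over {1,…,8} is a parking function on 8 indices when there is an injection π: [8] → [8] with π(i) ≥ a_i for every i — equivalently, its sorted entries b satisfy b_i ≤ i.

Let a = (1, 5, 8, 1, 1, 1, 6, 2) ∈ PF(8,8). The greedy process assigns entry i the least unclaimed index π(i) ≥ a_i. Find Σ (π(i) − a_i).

Σπ(i) = 1+…+8 = 36; Σa = 1+5+8+1+1+1+6+2 = 25; disp = 36−25 = 11.

11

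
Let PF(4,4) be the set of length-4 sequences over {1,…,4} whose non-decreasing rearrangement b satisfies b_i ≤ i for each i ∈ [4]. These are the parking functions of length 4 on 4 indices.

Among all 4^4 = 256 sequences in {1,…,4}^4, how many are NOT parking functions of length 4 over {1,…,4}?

|PF(4,4)| = (4−4+1)·(4+1)^(4−1) = 1×125 = 125
Example (3,3,3,3) → sorted (3,3,3,3): b_1=3>1, not a PF.
Total 256; non-PF = 256−125 = 131

131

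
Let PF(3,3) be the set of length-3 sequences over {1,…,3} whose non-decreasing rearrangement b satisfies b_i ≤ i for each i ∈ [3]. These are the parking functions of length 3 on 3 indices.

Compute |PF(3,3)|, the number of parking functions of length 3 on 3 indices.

16

|PF| = (3−3+1)·(3+1)^(3−1) = 1 · 16 = 16 (Konheim–Weiss)
E.g. (2,1,2) → sorted (1,2,2): b_i ≤ i ∀i, a PF.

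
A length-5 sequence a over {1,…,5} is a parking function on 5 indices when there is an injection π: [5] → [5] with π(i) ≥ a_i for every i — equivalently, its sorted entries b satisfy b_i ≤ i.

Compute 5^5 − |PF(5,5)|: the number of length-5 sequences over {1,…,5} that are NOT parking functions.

1829

#PF = (5−5+1)·(5+1)^(5−1) = 1×1296 = 1296 (Pollak)
E.g. (3,1,4,4,4) → sorted (1,3,4,4,4): b_2=3>2, not a PF.
Total 3125; non-PF = 3125−1296 = 1829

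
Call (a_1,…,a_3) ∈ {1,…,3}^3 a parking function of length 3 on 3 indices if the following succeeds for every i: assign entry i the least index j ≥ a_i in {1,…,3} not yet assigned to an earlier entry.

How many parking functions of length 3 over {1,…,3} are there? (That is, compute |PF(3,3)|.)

16

|PF(3,3)| = (4−3)·4^(3−1) = 1×16 = 16 (Konheim–Weiss)
E.g. (2,1,1) → sorted (1,1,2): b_i ≤ i ∀i, a PF.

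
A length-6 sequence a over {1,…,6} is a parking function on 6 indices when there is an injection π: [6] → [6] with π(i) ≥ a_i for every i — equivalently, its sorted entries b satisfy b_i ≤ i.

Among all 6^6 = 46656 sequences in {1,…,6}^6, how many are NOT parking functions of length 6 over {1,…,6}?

29849

|PF(6,6)| = (7−6)·7^(6−1) = 1×16807 = 16807
Check (5,3,3,3,5,5) → sorted (3,3,3,5,5,5): b_1=3>1, not a PF.
Total 46656; non-PF = 46656−16807 = 29849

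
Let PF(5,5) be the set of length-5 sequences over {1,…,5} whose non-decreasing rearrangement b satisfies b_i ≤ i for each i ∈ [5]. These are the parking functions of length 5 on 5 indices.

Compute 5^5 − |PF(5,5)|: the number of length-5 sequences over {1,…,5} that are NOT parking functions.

|PF| = (5+1−5)·(5+1)^{5−1} = 1 · 1296 = 1296 (Pollak)
Example (5,3,5,5,1) → sorted (1,3,5,5,5): b_2=3>2, not a PF.
5^5 − 1296 = 3125 − 1296 = 1829

1829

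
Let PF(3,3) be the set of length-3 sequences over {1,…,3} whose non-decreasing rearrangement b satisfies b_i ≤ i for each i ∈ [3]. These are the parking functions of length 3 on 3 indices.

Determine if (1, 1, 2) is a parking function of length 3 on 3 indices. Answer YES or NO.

YES

Sorted: b = (1, 1, 2).
  b_1=1 ≤ 1
  b_2=1 ≤ 2
  b_3=2 ≤ 3
All bounds hold ⇒ YES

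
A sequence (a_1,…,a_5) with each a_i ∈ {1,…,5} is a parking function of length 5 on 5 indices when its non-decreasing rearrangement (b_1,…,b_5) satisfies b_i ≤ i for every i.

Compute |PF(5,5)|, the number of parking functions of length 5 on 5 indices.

1296

|PF| = (5−5+1)·(5+1)^(5−1) = 1·1296 = 1296 (Konheim–Weiss)
Check (3,3,1,3,1) → sorted (1,1,3,3,3): b_i ≤ i ∀i, a PF.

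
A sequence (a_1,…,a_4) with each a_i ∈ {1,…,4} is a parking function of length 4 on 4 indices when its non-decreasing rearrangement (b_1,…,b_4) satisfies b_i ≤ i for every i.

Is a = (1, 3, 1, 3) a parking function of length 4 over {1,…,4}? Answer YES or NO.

Rearranged: b = (1, 1, 3, 3).
  b_1=1 ≤ 1
  b_2=1 ≤ 2
  b_3=3 ≤ 3
  b_4=3 ≤ 4
All bounds hold ⇒ YES

YES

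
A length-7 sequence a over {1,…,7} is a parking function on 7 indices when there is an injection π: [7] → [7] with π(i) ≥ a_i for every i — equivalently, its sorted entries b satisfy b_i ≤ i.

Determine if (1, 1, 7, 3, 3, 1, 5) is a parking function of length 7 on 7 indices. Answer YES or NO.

Rearranged: b = (1, 1, 1, 3, 3, 5, 7).
  b_1=1 ≤ 1
  b_2=1 ≤ 2
  b_3=1 ≤ 3
  b_4=3 ≤ 4
  b_5=3 ≤ 5
  b_6=5 ≤ 6
  b_7=7 ≤ 7
All bounds hold ⇒ YES

YES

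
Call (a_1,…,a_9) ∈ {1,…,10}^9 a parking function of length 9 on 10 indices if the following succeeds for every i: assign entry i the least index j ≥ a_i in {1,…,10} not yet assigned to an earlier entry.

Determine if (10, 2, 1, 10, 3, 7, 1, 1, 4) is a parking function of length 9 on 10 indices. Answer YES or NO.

NO

Order a: b = (1, 1, 1, 2, 3, 4, 7, 10, 10).
  b_1=1 ≤ 2
  b_2=1 ≤ 3
  b_3=1 ≤ 4
  b_4=2 ≤ 5
  b_5=3 ≤ 6
  b_6=4 ≤ 7
  b_7=7 ≤ 8
  b_8=10 > 9
  fails at i=8 ⇒ NO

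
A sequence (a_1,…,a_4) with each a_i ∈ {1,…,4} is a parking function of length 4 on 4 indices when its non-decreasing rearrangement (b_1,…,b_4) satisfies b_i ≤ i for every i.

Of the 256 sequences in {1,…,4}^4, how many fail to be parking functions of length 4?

#PF = (4−4+1)·(4+1)^(4−1) = 1×125 = 125 (Pollak)
One tuple (3,3,4,4) → sorted (3,3,4,4): b_1=3>1, not a PF.
Total 256; non-PF = 256−125 = 131

131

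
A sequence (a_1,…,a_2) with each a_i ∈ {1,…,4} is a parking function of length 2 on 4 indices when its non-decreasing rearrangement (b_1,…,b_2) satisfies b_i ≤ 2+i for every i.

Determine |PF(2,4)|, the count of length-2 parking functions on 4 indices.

Count = (4−2+1)·(4+1)^(2−1) = 3×5 = 15 [KW]
One tuple (1,2) → sorted (1,2): b_i ≤ 2+i ∀i, a PF.

15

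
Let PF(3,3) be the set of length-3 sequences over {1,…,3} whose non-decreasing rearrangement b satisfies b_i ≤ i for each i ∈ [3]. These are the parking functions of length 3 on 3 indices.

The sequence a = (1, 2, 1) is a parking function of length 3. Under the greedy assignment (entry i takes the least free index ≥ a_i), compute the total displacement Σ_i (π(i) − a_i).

Σπ = 6 ({1..3} each once); Σa = 1+2+1 = 4; disp = 6−4 = 2.

2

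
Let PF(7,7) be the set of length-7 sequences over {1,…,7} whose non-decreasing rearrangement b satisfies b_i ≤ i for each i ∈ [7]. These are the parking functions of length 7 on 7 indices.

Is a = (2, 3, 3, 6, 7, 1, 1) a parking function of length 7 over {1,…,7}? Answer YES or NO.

YES

Sorted: b = (1, 1, 2, 3, 3, 6, 7).
  b_1=1 ≤ 1
  b_2=1 ≤ 2
  b_3=2 ≤ 3
  b_4=3 ≤ 4
  b_5=3 ≤ 5
  b_6=6 ≤ 6
  b_7=7 ≤ 7
All bounds hold ⇒ YES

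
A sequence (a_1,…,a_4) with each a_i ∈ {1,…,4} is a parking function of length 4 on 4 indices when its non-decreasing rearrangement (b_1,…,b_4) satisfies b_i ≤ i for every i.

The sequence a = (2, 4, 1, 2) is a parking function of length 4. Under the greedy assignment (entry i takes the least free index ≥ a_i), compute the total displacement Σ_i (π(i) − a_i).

1

Σπ = 4·5/2 = 10 (π permutes [4]); Σa = 2+4+1+2 = 9; disp = 10−9 = 1.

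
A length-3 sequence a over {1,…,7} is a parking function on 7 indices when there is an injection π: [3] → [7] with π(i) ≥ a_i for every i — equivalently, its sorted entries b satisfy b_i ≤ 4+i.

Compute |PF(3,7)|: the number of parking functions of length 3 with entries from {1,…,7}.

320

#PF = 5·8^2 = 5×64 = 320 (Konheim–Weiss)
One tuple (3,6,7) → sorted (3,6,7): b_i ≤ 4+i ∀i, a PF.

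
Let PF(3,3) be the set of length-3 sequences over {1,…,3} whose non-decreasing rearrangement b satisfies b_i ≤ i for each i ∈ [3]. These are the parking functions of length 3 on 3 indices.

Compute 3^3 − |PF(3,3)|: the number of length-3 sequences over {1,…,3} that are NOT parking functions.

|PF(3,3)| = (3+1−3)·(3+1)^{3−1} = 1 · 16 = 16 [KW]
E.g. (3,1,3) → sorted (1,3,3): b_2=3>2, not a PF.
So 27 − 16 = 11 fail.

11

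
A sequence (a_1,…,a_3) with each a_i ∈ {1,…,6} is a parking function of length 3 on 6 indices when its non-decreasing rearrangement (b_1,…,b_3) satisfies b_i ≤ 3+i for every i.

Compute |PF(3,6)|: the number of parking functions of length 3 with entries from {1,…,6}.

196

|PF| = (6−3+1)·(6+1)^(3−1) = 4×49 = 196
One tuple (2,6,5) → sorted (2,5,6): b_i ≤ 3+i ∀i, a PF.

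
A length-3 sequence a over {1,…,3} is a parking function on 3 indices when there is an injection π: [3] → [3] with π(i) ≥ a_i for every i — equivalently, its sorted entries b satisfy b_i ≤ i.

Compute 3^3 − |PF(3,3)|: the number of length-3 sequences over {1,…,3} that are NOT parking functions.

Count = (3+1−3)·(3+1)^{3−1} = 1 · 16 = 16
One tuple (3,3,3) → sorted (3,3,3): b_1=3>1, not a PF.
3^3 − 16 = 27 − 16 = 11

11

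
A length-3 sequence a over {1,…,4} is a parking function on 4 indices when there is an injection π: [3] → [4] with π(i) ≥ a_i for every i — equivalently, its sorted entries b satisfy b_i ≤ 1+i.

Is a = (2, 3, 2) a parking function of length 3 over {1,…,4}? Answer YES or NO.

Sorted: b = (2, 2, 3).
  b_1=2 ≤ 2
  b_2=2 ≤ 3
  b_3=3 ≤ 4
All bounds hold ⇒ YES

YES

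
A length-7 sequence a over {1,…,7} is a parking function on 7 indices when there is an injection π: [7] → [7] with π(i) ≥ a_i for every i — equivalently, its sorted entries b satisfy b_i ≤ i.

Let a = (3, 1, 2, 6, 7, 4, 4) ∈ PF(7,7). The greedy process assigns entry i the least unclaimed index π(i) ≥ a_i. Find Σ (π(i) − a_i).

1

Σπ(i) = 1+…+7 = 28; Σa = 3+1+2+6+7+4+4 = 27; disp = 28−27 = 1.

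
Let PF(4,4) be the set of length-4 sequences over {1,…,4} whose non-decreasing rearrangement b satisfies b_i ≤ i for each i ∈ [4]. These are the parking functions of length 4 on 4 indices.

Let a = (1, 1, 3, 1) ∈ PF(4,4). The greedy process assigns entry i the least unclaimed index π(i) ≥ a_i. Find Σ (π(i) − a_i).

4

Σπ(i) = 1+…+4 = 10; Σa = 1+1+3+1 = 6; disp = 10−6 = 4.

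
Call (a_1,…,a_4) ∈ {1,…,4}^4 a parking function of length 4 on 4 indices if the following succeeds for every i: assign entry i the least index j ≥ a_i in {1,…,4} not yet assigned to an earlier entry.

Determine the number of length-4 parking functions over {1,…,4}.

|PF(4,4)| = 1·5^3 = 1 · 125 = 125 (Pollak)
E.g. (3,3,1,2) → sorted (1,2,3,3): b_i ≤ i ∀i, a PF.

125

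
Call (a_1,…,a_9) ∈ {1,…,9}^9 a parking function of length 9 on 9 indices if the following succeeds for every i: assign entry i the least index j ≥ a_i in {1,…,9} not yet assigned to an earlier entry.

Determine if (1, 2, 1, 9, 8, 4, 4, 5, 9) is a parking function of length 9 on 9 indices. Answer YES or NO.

NO

Sorted: b = (1, 1, 2, 4, 4, 5, 8, 9, 9).
  b_1=1 ≤ 1
  b_2=1 ≤ 2
  b_3=2 ≤ 3
  b_4=4 ≤ 4
  b_5=4 ≤ 5
  b_6=5 ≤ 6
  b_7=8 > 7
  fails at i=7 ⇒ NO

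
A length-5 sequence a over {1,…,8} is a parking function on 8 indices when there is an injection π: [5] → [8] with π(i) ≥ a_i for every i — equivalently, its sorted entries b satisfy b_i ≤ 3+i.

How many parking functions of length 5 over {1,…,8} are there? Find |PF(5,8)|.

Count = (8+1−5)·(8+1)^{5−1} = 4 · 6561 = 26244 (Pollak)
One tuple (1,6,3,5,2) → sorted (1,2,3,5,6): b_i ≤ 3+i ∀i, a PF.

26244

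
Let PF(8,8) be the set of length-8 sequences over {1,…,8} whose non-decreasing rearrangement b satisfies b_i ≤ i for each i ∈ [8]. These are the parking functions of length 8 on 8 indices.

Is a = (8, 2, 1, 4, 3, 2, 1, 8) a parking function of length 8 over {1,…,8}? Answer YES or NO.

Sorted: b = (1, 1, 2, 2, 3, 4, 8, 8).
  b_1=1 ≤ 1
  b_2=1 ≤ 2
  b_3=2 ≤ 3
  b_4=2 ≤ 4
  b_5=3 ≤ 5
  b_6=4 ≤ 6
  b_7=8 > 7
  fails at i=7 ⇒ NO

NO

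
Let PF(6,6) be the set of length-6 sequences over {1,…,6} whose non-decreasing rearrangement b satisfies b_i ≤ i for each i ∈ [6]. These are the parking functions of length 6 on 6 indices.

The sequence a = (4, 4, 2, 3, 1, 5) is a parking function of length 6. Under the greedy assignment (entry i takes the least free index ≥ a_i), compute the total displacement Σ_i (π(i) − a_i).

Σπ = 6·7/2 = 21 (π permutes [6]); Σa = 4+4+2+3+1+5 = 19; disp = 21−19 = 2.

2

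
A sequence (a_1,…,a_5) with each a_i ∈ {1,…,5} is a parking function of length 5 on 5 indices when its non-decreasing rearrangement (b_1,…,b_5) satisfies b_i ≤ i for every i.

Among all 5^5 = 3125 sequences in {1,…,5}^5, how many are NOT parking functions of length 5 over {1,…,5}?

Count = 1·6^4 = 1·1296 = 1296
Check (5,3,1,5,4) → sorted (1,3,4,5,5): b_2=3>2, not a PF.
5^5 − 1296 = 3125 − 1296 = 1829

1829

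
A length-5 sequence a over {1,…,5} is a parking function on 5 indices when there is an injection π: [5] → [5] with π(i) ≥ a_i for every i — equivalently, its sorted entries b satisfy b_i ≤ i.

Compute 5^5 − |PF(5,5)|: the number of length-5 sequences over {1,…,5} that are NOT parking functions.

1829

Count = (6−5)·6^(5−1) = 1×1296 = 1296 [KW]
One tuple (5,5,5,4,5) → sorted (4,5,5,5,5): b_1=4>1, not a PF.
5^5 − 1296 = 3125 − 1296 = 1829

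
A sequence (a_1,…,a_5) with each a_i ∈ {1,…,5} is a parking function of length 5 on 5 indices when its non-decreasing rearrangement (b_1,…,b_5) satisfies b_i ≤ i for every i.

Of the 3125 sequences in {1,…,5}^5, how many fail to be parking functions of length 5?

1829

Count = (5+1−5)·(5+1)^{5−1} = 1 · 1296 = 1296 [KW]
E.g. (4,4,5,4,1) → sorted (1,4,4,4,5): b_2=4>2, not a PF.
5^5 − 1296 = 3125 − 1296 = 1829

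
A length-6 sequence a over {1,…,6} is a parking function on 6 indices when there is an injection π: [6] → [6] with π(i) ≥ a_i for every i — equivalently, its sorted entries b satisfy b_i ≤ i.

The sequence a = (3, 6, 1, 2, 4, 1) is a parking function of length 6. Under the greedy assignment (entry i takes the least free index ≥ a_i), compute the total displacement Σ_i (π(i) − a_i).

4

Σπ = 6·7/2 = 21 (π permutes [6]); Σa = 3+6+1+2+4+1 = 17; disp = 21−17 = 4.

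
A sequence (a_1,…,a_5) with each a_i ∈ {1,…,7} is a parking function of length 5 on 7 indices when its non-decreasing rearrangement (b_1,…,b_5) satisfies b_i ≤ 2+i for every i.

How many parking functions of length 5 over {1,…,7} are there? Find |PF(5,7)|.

12288

|PF(5,7)| = (7+1−5)·(7+1)^{5−1} = 3 · 4096 = 12288 (Pollak)
One tuple (2,2,1,1,7) → sorted (1,1,2,2,7): b_i ≤ 2+i ∀i, a PF.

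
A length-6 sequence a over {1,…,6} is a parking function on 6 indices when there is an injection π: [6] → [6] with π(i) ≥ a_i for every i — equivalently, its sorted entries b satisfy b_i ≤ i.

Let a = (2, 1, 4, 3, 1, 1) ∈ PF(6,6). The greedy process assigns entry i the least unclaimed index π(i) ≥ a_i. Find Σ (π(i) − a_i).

Σπ = 6·7/2 = 21 (π permutes [6]); Σa = 2+1+4+3+1+1 = 12; disp = 21−12 = 9.

9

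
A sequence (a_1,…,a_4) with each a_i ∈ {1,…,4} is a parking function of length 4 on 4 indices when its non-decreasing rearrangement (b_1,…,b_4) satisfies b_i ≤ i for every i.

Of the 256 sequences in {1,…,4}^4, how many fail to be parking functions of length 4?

131

Count = 1·5^3 = 1·125 = 125 (Pollak)
E.g. (4,3,2,3) → sorted (2,3,3,4): b_1=2>1, not a PF.
4^4 − 125 = 256 − 125 = 131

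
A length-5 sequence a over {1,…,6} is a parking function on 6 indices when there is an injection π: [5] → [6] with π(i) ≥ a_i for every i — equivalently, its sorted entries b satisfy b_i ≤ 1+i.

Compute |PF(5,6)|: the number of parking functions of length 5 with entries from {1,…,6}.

4802

|PF(5,6)| = (6+1−5)·(6+1)^{5−1} = 2·2401 = 4802 [KW]
E.g. (2,6,2,1,3) → sorted (1,2,2,3,6): b_i ≤ 1+i ∀i, a PF.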